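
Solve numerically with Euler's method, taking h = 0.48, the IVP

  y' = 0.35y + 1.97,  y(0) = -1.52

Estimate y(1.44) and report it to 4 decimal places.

0.9181

Euler: y_{n+1} = y_n + h·f(x_n, y_n).
x=0.000000, y=-1.520000: f=1.438000 → y ← -1.520000 + 0.48·1.438000 = -0.829760
x=0.480000, y=-0.829760: f=1.679584 → y ← -0.829760 + 0.48·1.679584 = -0.023560
x=0.960000, y=-0.023560: f=1.961754 → y ← -0.023560 + 0.48·1.961754 = 0.918082
y(1.44) ≈ 0.9181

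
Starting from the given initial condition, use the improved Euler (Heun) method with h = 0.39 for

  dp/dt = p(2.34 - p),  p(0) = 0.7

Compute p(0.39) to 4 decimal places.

1.1907

Heun: k1 = f(t_n, p_n); k2 = f(t_n + h, p_n + h·k1); p_{n+1} = p_n + (h/2)·(k1 + k2).
t=0.000000, p=0.700000:
  k1 = f(0.000000, 0.700000) = 1.148000
  k2 = f(0.390000, 1.147720) = 1.368404
  p ← 0.700000 + (0.39/2)·(1.148000 + 1.368404) = 1.190699
p(0.39) ≈ 1.1907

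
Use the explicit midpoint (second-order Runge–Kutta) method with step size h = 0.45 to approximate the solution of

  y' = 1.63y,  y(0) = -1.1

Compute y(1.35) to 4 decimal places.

-8.8332

Midpoint: k1 = f(s_n, y_n); k2 = f(s_n + h/2, y_n + (h/2)·k1); y_{n+1} = y_n + h·k2.
s=0.000000, y=-1.100000:
  k1 = f(0.000000, -1.100000) = -1.793000
  k2 = f(0.225000, -1.503425) = -2.450583
  y ← -1.100000 + 0.45·(-2.450583) = -2.202762
s=0.450000, y=-2.202762:
  k1 = f(0.450000, -2.202762) = -3.590502
  k2 = f(0.675000, -3.010625) = -4.907319
  y ← -2.202762 + 0.45·(-4.907319) = -4.411056
s=0.900000, y=-4.411056:
  k1 = f(0.900000, -4.411056) = -7.190021
  k2 = f(1.125000, -6.028811) = -9.826961
  y ← -4.411056 + 0.45·(-9.826961) = -8.833188
y(1.35) ≈ -8.8332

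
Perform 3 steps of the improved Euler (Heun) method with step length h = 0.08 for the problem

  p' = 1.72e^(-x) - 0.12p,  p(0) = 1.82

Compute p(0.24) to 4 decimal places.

2.1300

Heun: k1 = f(x_n, p_n); k2 = f(x_n + h, p_n + h·k1); p_{n+1} = p_n + (h/2)·(k1 + k2).
x=0.000000, p=1.820000:
  k1 = f(0.000000, 1.820000) = 1.501600
  k2 = f(0.080000, 1.940128) = 1.354945
  p ← 1.820000 + (0.08/2)·(1.501600 + 1.354945) = 1.934262
x=0.080000, p=1.934262:
  k1 = f(0.080000, 1.934262) = 1.355649
  k2 = f(0.160000, 2.042714) = 1.220562
  p ← 1.934262 + (0.08/2)·(1.355649 + 1.220562) = 2.037310
x=0.160000, p=2.037310:
  k1 = f(0.160000, 2.037310) = 1.221210
  k2 = f(0.240000, 2.135007) = 1.096799
  p ← 2.037310 + (0.08/2)·(1.221210 + 1.096799) = 2.130031
p(0.24) ≈ 2.1300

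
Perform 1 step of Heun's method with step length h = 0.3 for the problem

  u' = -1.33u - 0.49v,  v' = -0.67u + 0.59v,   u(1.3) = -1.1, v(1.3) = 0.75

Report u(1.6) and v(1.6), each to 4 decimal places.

Heun on (u,v): k1 = f(t_n, state_n); k2 = f(t_n + h, state_n + h·k1); state_{n+1} = state_n + (h/2)·(k1 + k2).
1.300000: (-1.100000, 0.750000)
  k1 = (1.095500, 1.179500)
  predictor → (-0.771350, 1.103850)
  k2 = (0.485009, 1.168076)
  → (-0.862924, 1.102136)
(u(1.6), v(1.6)) ≈ (-0.8629, 1.1021)

-0.8629, 1.1021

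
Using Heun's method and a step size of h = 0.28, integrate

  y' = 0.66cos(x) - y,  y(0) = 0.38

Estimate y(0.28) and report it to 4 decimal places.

Heun: k1 = f(x_n, y_n); k2 = f(x_n + h, y_n + h·k1); y_{n+1} = y_n + (h/2)·(k1 + k2).
x=0.000000, y=0.380000:
  k1 = f(0.000000, 0.380000) = 0.280000
  k2 = f(0.280000, 0.458400) = 0.175897
  y ← 0.380000 + (0.28/2)·(0.280000 + 0.175897) = 0.443826
y(0.28) ≈ 0.4438

0.4438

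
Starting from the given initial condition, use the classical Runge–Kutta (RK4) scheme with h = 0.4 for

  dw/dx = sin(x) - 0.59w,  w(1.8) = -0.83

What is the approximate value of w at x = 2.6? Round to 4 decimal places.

-0.0275

RK4: k1 = f(x_n, w_n); k2 = f(x_n + h/2, w_n + (h/2)·k1); k3 = f(x_n + h/2, w_n + (h/2)·k2); k4 = f(x_n + h, w_n + h·k3); w_{n+1} = w_n + (h/6)·(k1 + 2k2 + 2k3 + k4).
x=1.800000, w=-0.830000:
  k1 = f(1.800000, -0.830000) = 1.463548
  k2 = f(2.000000, -0.537290) = 1.226299
  k3 = f(2.000000, -0.584740) = 1.254294
  k4 = f(2.200000, -0.328282) = 1.002183
  w ← -0.830000 + (0.4/6)·(k1 + 2k2 + 2k3 + k4) = -0.334872
x=2.200000, w=-0.334872:
  k1 = f(2.200000, -0.334872) = 1.006071
  k2 = f(2.400000, -0.133658) = 0.754321
  k3 = f(2.400000, -0.184008) = 0.784028
  k4 = f(2.600000, -0.021261) = 0.528045
  w ← -0.334872 + (0.4/6)·(k1 + 2k2 + 2k3 + k4) = -0.027485
w(2.6) ≈ -0.0275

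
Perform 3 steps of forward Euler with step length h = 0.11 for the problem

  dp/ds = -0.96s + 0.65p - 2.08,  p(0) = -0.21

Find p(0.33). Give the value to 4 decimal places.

-1.0307

Euler: p_{n+1} = p_n + h·f(s_n, p_n).
s=0.000000, p=-0.210000: f=-2.216500 → p ← -0.210000 + 0.11·(-2.216500) = -0.453815
s=0.110000, p=-0.453815: f=-2.480580 → p ← -0.453815 + 0.11·(-2.480580) = -0.726679
s=0.220000, p=-0.726679: f=-2.763541 → p ← -0.726679 + 0.11·(-2.763541) = -1.030668
p(0.33) ≈ -1.0307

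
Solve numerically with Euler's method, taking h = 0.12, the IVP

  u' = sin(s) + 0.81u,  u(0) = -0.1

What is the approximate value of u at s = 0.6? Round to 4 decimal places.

Euler: u_{n+1} = u_n + h·f(s_n, u_n).
s=0.000000, u=-0.100000: f=-0.081000 → u ← -0.100000 + 0.12·(-0.081000) = -0.109720
s=0.120000, u=-0.109720: f=0.030839 → u ← -0.109720 + 0.12·0.030839 = -0.106019
s=0.240000, u=-0.106019: f=0.151827 → u ← -0.106019 + 0.12·0.151827 = -0.087800
s=0.360000, u=-0.087800: f=0.281156 → u ← -0.087800 + 0.12·0.281156 = -0.054061
s=0.480000, u=-0.054061: f=0.417989 → u ← -0.054061 + 0.12·0.417989 = -0.003903
u(0.6) ≈ -0.0039

-0.0039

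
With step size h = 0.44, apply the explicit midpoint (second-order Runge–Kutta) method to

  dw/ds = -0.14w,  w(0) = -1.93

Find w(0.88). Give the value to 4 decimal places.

Midpoint: k1 = f(s_n, w_n); k2 = f(s_n + h/2, w_n + (h/2)·k1); w_{n+1} = w_n + h·k2.
s=0.000000, w=-1.930000:
  k1 = f(0.000000, -1.930000) = 0.270200
  k2 = f(0.220000, -1.870556) = 0.261878
  w ← -1.930000 + 0.44·0.261878 = -1.814774
s=0.440000, w=-1.814774:
  k1 = f(0.440000, -1.814774) = 0.254068
  k2 = f(0.660000, -1.758879) = 0.246243
  w ← -1.814774 + 0.44·0.246243 = -1.706427
w(0.88) ≈ -1.7064

-1.7064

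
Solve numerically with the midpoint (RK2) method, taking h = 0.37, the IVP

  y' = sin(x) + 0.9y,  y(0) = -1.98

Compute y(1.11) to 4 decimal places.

-4.5298

Midpoint: k1 = f(x_n, y_n); k2 = f(x_n + h/2, y_n + (h/2)·k1); y_{n+1} = y_n + h·k2.
x=0.000000, y=-1.980000:
  k1 = f(0.000000, -1.980000) = -1.782000
  k2 = f(0.185000, -2.309670) = -1.894756
  y ← -1.980000 + 0.37·(-1.894756) = -2.681060
x=0.370000, y=-2.681060:
  k1 = f(0.370000, -2.681060) = -2.051338
  k2 = f(0.555000, -3.060558) = -2.227558
  y ← -2.681060 + 0.37·(-2.227558) = -3.505257
x=0.740000, y=-3.505257:
  k1 = f(0.740000, -3.505257) = -2.480443
  k2 = f(0.925000, -3.964138) = -2.769104
  y ← -3.505257 + 0.37·(-2.769104) = -4.529825
y(1.11) ≈ -4.5298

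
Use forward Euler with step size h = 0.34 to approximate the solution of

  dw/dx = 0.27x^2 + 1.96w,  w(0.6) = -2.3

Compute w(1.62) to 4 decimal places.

Euler: w_{n+1} = w_n + h·f(x_n, w_n).
x=0.600000, w=-2.300000: f=-4.410800 → w ← -2.300000 + 0.34·(-4.410800) = -3.799672
x=0.940000, w=-3.799672: f=-7.208785 → w ← -3.799672 + 0.34·(-7.208785) = -6.250659
x=1.280000, w=-6.250659: f=-11.808924 → w ← -6.250659 + 0.34·(-11.808924) = -10.265693
w(1.62) ≈ -10.2657

-10.2657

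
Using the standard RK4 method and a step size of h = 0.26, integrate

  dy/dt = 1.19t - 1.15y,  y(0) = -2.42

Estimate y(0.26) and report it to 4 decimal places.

RK4: k1 = f(t_n, y_n); k2 = f(t_n + h/2, y_n + (h/2)·k1); k3 = f(t_n + h/2, y_n + (h/2)·k2); k4 = f(t_n + h, y_n + h·k3); y_{n+1} = y_n + (h/6)·(k1 + 2k2 + 2k3 + k4).
t=0.000000, y=-2.420000:
  k1 = f(0.000000, -2.420000) = 2.783000
  k2 = f(0.130000, -2.058210) = 2.521641
  k3 = f(0.130000, -2.092187) = 2.560715
  k4 = f(0.260000, -1.754214) = 2.326746
  y ← -2.420000 + (0.26/6)·(k1 + 2k2 + 2k3 + k4) = -1.758107
y(0.26) ≈ -1.7581

-1.7581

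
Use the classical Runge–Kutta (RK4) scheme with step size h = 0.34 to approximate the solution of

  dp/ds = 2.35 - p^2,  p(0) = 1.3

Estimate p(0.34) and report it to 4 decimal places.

RK4: k1 = f(s_n, p_n); k2 = f(s_n + h/2, p_n + (h/2)·k1); k3 = f(s_n + h/2, p_n + (h/2)·k2); k4 = f(s_n + h, p_n + h·k3); p_{n+1} = p_n + (h/6)·(k1 + 2k2 + 2k3 + k4).
s=0.000000, p=1.300000:
  k1 = f(0.000000, 1.300000) = 0.660000
  k2 = f(0.170000, 1.412200) = 0.355691
  k3 = f(0.170000, 1.360467) = 0.499128
  k4 = f(0.340000, 1.469704) = 0.189971
  p ← 1.300000 + (0.34/6)·(k1 + 2k2 + 2k3 + k4) = 1.445045
p(0.34) ≈ 1.4450

1.4450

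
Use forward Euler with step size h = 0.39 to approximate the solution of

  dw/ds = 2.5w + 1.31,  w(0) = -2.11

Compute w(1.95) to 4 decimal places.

-48.1823

Euler: w_{n+1} = w_n + h·f(s_n, w_n).
s=0.000000, w=-2.110000: f=-3.965000 → w ← -2.110000 + 0.39·(-3.965000) = -3.656350
s=0.390000, w=-3.656350: f=-7.830875 → w ← -3.656350 + 0.39·(-7.830875) = -6.710391
s=0.780000, w=-6.710391: f=-15.465978 → w ← -6.710391 + 0.39·(-15.465978) = -12.742123
s=1.170000, w=-12.742123: f=-30.545307 → w ← -12.742123 + 0.39·(-30.545307) = -24.654792
s=1.560000, w=-24.654792: f=-60.326981 → w ← -24.654792 + 0.39·(-60.326981) = -48.182315
w(1.95) ≈ -48.1823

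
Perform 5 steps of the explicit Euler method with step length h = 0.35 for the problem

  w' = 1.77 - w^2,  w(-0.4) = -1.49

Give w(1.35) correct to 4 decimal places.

-11.8690

Euler: w_{n+1} = w_n + h·f(x_n, w_n).
x=-0.400000, w=-1.490000: f=-0.450100 → w ← -1.490000 + 0.35·(-0.450100) = -1.647535
x=-0.050000, w=-1.647535: f=-0.944372 → w ← -1.647535 + 0.35·(-0.944372) = -1.978065
x=0.300000, w=-1.978065: f=-2.142741 → w ← -1.978065 + 0.35·(-2.142741) = -2.728025
x=0.650000, w=-2.728025: f=-5.672118 → w ← -2.728025 + 0.35·(-5.672118) = -4.713266
x=1.000000, w=-4.713266: f=-20.444874 → w ← -4.713266 + 0.35·(-20.444874) = -11.868972
w(1.35) ≈ -11.8690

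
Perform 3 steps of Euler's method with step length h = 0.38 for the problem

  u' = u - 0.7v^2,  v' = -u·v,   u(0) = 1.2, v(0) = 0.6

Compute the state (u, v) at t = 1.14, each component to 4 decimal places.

2.9275, 0.0256

Euler on (u,v): u_{n+1} = u_n + h·u', v_{n+1} = v_n + h·v'.
0.000000: (1.200000, 0.600000); f=(0.948000, -0.720000) → (1.560240, 0.326400)
0.380000: (1.560240, 0.326400); f=(1.485664, -0.509262) → (2.124792, 0.132880)
0.760000: (2.124792, 0.132880); f=(2.112432, -0.282343) → (2.927517, 0.025590)
(u(1.14), v(1.14)) ≈ (2.9275, 0.0256)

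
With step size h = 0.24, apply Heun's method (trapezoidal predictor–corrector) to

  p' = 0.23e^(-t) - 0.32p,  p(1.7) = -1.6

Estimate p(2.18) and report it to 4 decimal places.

Heun: k1 = f(t_n, p_n); k2 = f(t_n + h, p_n + h·k1); p_{n+1} = p_n + (h/2)·(k1 + k2).
t=1.700000, p=-1.600000:
  k1 = f(1.700000, -1.600000) = 0.554017
  k2 = f(1.940000, -1.467036) = 0.502503
  p ← -1.600000 + (0.24/2)·(0.554017 + 0.502503) = -1.473218
t=1.940000, p=-1.473218:
  k1 = f(1.940000, -1.473218) = 0.504482
  k2 = f(2.180000, -1.352142) = 0.458685
  p ← -1.473218 + (0.24/2)·(0.504482 + 0.458685) = -1.357638
p(2.18) ≈ -1.3576

-1.3576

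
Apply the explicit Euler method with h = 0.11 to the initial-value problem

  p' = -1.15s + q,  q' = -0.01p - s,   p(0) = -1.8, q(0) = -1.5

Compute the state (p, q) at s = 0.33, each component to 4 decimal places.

-2.3374, -1.5298

Euler on (p,q): p_{n+1} = p_n + h·p', q_{n+1} = q_n + h·q'.
0.000000: (-1.800000, -1.500000); f=(-1.500000, 0.018000) → (-1.965000, -1.498020)
0.110000: (-1.965000, -1.498020); f=(-1.624520, -0.090350) → (-2.143697, -1.507958)
0.220000: (-2.143697, -1.507958); f=(-1.760959, -0.198563) → (-2.337403, -1.529800)
(p(0.33), q(0.33)) ≈ (-2.3374, -1.5298)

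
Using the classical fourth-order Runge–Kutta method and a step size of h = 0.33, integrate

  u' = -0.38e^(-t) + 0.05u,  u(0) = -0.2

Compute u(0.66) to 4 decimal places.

RK4: k1 = f(t_n, u_n); k2 = f(t_n + h/2, u_n + (h/2)·k1); k3 = f(t_n + h/2, u_n + (h/2)·k2); k4 = f(t_n + h, u_n + h·k3); u_{n+1} = u_n + (h/6)·(k1 + 2k2 + 2k3 + k4).
t=0.000000, u=-0.200000:
  k1 = f(0.000000, -0.200000) = -0.390000
  k2 = f(0.165000, -0.264350) = -0.335417
  k3 = f(0.165000, -0.255344) = -0.334967
  k4 = f(0.330000, -0.310539) = -0.288718
  u ← -0.200000 + (0.33/6)·(k1 + 2k2 + 2k3 + k4) = -0.311072
t=0.330000, u=-0.311072:
  k1 = f(0.330000, -0.311072) = -0.288745
  k2 = f(0.495000, -0.358715) = -0.249573
  k3 = f(0.495000, -0.352251) = -0.249250
  k4 = f(0.660000, -0.393324) = -0.216070
  u ← -0.311072 + (0.33/6)·(k1 + 2k2 + 2k3 + k4) = -0.393707
u(0.66) ≈ -0.3937

-0.3937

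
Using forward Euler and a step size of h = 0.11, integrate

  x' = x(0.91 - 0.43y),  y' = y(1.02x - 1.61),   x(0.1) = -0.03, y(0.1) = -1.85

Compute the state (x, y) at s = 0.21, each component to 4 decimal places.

-0.0356, -1.5161

Euler on (x,y): x_{n+1} = x_n + h·x', y_{n+1} = y_n + h·y'.
0.100000: (-0.030000, -1.850000); f=(-0.051165, 3.035110) → (-0.035628, -1.516138)
(x(0.21), y(0.21)) ≈ (-0.0356, -1.5161)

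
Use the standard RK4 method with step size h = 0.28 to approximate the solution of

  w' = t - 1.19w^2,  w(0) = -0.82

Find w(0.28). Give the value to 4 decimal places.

-1.0784

RK4: k1 = f(t_n, w_n); k2 = f(t_n + h/2, w_n + (h/2)·k1); k3 = f(t_n + h/2, w_n + (h/2)·k2); k4 = f(t_n + h, w_n + h·k3); w_{n+1} = w_n + (h/6)·(k1 + 2k2 + 2k3 + k4).
t=0.000000, w=-0.820000:
  k1 = f(0.000000, -0.820000) = -0.800156
  k2 = f(0.140000, -0.932022) = -0.893711
  k3 = f(0.140000, -0.945120) = -0.922969
  k4 = f(0.280000, -1.078431) = -1.103987
  w ← -0.820000 + (0.28/6)·(k1 + 2k2 + 2k3 + k4) = -1.078417
w(0.28) ≈ -1.0784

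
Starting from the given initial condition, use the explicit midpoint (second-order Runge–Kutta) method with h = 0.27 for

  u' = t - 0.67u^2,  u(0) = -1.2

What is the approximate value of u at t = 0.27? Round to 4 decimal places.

-1.4837

Midpoint: k1 = f(t_n, u_n); k2 = f(t_n + h/2, u_n + (h/2)·k1); u_{n+1} = u_n + h·k2.
t=0.000000, u=-1.200000:
  k1 = f(0.000000, -1.200000) = -0.964800
  k2 = f(0.135000, -1.330248) = -1.050605
  u ← -1.200000 + 0.27·(-1.050605) = -1.483663
u(0.27) ≈ -1.4837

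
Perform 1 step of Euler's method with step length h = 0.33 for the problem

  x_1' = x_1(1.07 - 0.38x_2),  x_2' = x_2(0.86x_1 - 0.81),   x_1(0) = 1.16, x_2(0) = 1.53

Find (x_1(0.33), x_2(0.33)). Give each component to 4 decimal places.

Euler on (x_1,x_2): x_1_{n+1} = x_1_n + h·x_1', x_2_{n+1} = x_2_n + h·x_2'.
0.000000: (1.160000, 1.530000); f=(0.566776, 0.287028) → (1.347036, 1.624719)
(x_1(0.33), x_2(0.33)) ≈ (1.3470, 1.6247)

1.3470, 1.6247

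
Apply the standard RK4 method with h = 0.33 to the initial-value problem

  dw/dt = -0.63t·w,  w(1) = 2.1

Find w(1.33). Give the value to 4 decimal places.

1.6483

RK4: k1 = f(t_n, w_n); k2 = f(t_n + h/2, w_n + (h/2)·k1); k3 = f(t_n + h/2, w_n + (h/2)·k2); k4 = f(t_n + h, w_n + h·k3); w_{n+1} = w_n + (h/6)·(k1 + 2k2 + 2k3 + k4).
t=1.000000, w=2.100000:
  k1 = f(1.000000, 2.100000) = -1.323000
  k2 = f(1.165000, 1.881705) = -1.381077
  k3 = f(1.165000, 1.872122) = -1.374044
  k4 = f(1.330000, 1.646565) = -1.379657
  w ← 2.100000 + (0.33/6)·(k1 + 2k2 + 2k3 + k4) = 1.648290
w(1.33) ≈ 1.6483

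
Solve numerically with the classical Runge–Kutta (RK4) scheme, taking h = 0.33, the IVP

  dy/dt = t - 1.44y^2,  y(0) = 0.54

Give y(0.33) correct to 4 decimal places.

0.4769

RK4: k1 = f(t_n, y_n); k2 = f(t_n + h/2, y_n + (h/2)·k1); k3 = f(t_n + h/2, y_n + (h/2)·k2); k4 = f(t_n + h, y_n + h·k3); y_{n+1} = y_n + (h/6)·(k1 + 2k2 + 2k3 + k4).
t=0.000000, y=0.540000:
  k1 = f(0.000000, 0.540000) = -0.419904
  k2 = f(0.165000, 0.470716) = -0.154066
  k3 = f(0.165000, 0.514579) = -0.216300
  k4 = f(0.330000, 0.468621) = 0.013768
  y ← 0.540000 + (0.33/6)·(k1 + 2k2 + 2k3 + k4) = 0.476922
y(0.33) ≈ 0.4769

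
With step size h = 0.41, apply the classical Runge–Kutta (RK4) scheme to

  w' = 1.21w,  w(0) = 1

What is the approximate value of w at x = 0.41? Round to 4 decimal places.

RK4: k1 = f(x_n, w_n); k2 = f(x_n + h/2, w_n + (h/2)·k1); k3 = f(x_n + h/2, w_n + (h/2)·k2); k4 = f(x_n + h, w_n + h·k3); w_{n+1} = w_n + (h/6)·(k1 + 2k2 + 2k3 + k4).
x=0.000000, w=1.000000:
  k1 = f(0.000000, 1.000000) = 1.210000
  k2 = f(0.205000, 1.248050) = 1.510140
  k3 = f(0.205000, 1.309579) = 1.584590
  k4 = f(0.410000, 1.649682) = 1.996115
  w ← 1.000000 + (0.41/6)·(k1 + 2k2 + 2k3 + k4) = 1.642031
w(0.41) ≈ 1.6420

1.6420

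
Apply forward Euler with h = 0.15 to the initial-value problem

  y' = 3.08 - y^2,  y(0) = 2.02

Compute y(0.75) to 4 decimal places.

1.7604

Euler: y_{n+1} = y_n + h·f(s_n, y_n).
s=0.000000, y=2.020000: f=-1.000400 → y ← 2.020000 + 0.15·(-1.000400) = 1.869940
s=0.150000, y=1.869940: f=-0.416676 → y ← 1.869940 + 0.15·(-0.416676) = 1.807439
s=0.300000, y=1.807439: f=-0.186835 → y ← 1.807439 + 0.15·(-0.186835) = 1.779413
s=0.450000, y=1.779413: f=-0.086312 → y ← 1.779413 + 0.15·(-0.086312) = 1.766467
s=0.600000, y=1.766467: f=-0.040404 → y ← 1.766467 + 0.15·(-0.040404) = 1.760406
y(0.75) ≈ 1.7604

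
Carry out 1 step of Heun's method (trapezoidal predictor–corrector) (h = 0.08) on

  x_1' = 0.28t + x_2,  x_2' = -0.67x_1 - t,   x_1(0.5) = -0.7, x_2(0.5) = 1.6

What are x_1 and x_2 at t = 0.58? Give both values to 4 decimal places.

-0.5600, 1.5906

Heun on (x_1,x_2): k1 = f(t_n, state_n); k2 = f(t_n + h, state_n + h·k1); state_{n+1} = state_n + (h/2)·(k1 + k2).
0.500000: (-0.700000, 1.600000)
  k1 = (1.740000, -0.031000)
  predictor → (-0.560800, 1.597520)
  k2 = (1.759920, -0.204264)
  → (-0.560003, 1.590589)
(x_1(0.58), x_2(0.58)) ≈ (-0.5600, 1.5906)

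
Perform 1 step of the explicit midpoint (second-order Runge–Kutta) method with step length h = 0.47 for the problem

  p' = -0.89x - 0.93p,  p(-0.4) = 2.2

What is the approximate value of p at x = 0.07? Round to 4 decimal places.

Midpoint: k1 = f(x_n, p_n); k2 = f(x_n + h/2, p_n + (h/2)·k1); p_{n+1} = p_n + h·k2.
x=-0.400000, p=2.200000:
  k1 = f(-0.400000, 2.200000) = -1.690000
  k2 = f(-0.165000, 1.802850) = -1.529801
  p ← 2.200000 + 0.47·(-1.529801) = 1.480994
p(0.07) ≈ 1.4810

1.4810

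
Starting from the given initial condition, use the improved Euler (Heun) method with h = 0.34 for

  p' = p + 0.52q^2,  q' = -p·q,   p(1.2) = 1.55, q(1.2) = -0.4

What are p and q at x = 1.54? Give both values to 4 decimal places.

2.1887, -0.2269

Heun on (p,q): k1 = f(x_n, state_n); k2 = f(x_n + h, state_n + h·k1); state_{n+1} = state_n + (h/2)·(k1 + k2).
1.200000: (1.550000, -0.400000)
  k1 = (1.633200, 0.620000)
  predictor → (2.105288, -0.189200)
  k2 = (2.123902, 0.398320)
  → (2.188707, -0.226886)
(p(1.54), q(1.54)) ≈ (2.1887, -0.2269)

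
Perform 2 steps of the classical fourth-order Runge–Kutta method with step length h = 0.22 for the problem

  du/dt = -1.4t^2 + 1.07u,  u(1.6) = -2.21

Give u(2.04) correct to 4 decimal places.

-6.1081

RK4: k1 = f(t_n, u_n); k2 = f(t_n + h/2, u_n + (h/2)·k1); k3 = f(t_n + h/2, u_n + (h/2)·k2); k4 = f(t_n + h, u_n + h·k3); u_{n+1} = u_n + (h/6)·(k1 + 2k2 + 2k3 + k4).
t=1.600000, u=-2.210000:
  k1 = f(1.600000, -2.210000) = -5.948700
  k2 = f(1.710000, -2.864357) = -7.158602
  k3 = f(1.710000, -2.997446) = -7.301007
  k4 = f(1.820000, -3.816222) = -8.720717
  u ← -2.210000 + (0.22/6)·(k1 + 2k2 + 2k3 + k4) = -3.808250
t=1.820000, u=-3.808250:
  k1 = f(1.820000, -3.808250) = -8.712187
  k2 = f(1.930000, -4.766591) = -10.315112
  k3 = f(1.930000, -4.942912) = -10.503776
  k4 = f(2.040000, -6.119081) = -12.373656
  u ← -3.808250 + (0.22/6)·(k1 + 2k2 + 2k3 + k4) = -6.108116
u(2.04) ≈ -6.1081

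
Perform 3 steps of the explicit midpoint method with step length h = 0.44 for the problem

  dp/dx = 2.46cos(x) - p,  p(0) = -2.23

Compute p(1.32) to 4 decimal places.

Midpoint: k1 = f(x_n, p_n); k2 = f(x_n + h/2, p_n + (h/2)·k1); p_{n+1} = p_n + h·k2.
x=0.000000, p=-2.230000:
  k1 = f(0.000000, -2.230000) = 4.690000
  k2 = f(0.220000, -1.198200) = 3.598908
  p ← -2.230000 + 0.44·3.598908 = -0.646481
x=0.440000, p=-0.646481:
  k1 = f(0.440000, -0.646481) = 2.872170
  k2 = f(0.660000, -0.014603) = 1.957984
  p ← -0.646481 + 0.44·1.957984 = 0.215032
x=0.880000, p=0.215032:
  k1 = f(0.880000, 0.215032) = 1.352359
  k2 = f(1.100000, 0.512551) = 0.603295
  p ← 0.215032 + 0.44·0.603295 = 0.480482
p(1.32) ≈ 0.4805

0.4805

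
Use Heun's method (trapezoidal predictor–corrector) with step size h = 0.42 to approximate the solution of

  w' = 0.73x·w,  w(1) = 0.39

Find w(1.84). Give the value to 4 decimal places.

0.9098

Heun: k1 = f(x_n, w_n); k2 = f(x_n + h, w_n + h·k1); w_{n+1} = w_n + (h/2)·(k1 + k2).
x=1.000000, w=0.390000:
  k1 = f(1.000000, 0.390000) = 0.284700
  k2 = f(1.420000, 0.509574) = 0.528224
  w ← 0.390000 + (0.42/2)·(0.284700 + 0.528224) = 0.560714
x=1.420000, w=0.560714:
  k1 = f(1.420000, 0.560714) = 0.581236
  k2 = f(1.840000, 0.804833) = 1.081052
  w ← 0.560714 + (0.42/2)·(0.581236 + 1.081052) = 0.909795
w(1.84) ≈ 0.9098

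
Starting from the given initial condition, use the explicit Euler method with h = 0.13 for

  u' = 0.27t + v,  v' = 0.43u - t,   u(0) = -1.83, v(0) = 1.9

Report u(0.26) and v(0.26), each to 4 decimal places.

Euler on (u,v): u_{n+1} = u_n + h·u', v_{n+1} = v_n + h·v'.
0.000000: (-1.830000, 1.900000); f=(1.900000, -0.786900) → (-1.583000, 1.797703)
0.130000: (-1.583000, 1.797703); f=(1.832803, -0.810690) → (-1.344736, 1.692313)
(u(0.26), v(0.26)) ≈ (-1.3447, 1.6923)

-1.3447, 1.6923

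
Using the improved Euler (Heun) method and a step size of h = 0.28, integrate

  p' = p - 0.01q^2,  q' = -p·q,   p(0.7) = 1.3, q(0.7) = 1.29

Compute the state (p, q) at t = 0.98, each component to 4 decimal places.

Heun on (p,q): k1 = f(t_n, state_n); k2 = f(t_n + h, state_n + h·k1); state_{n+1} = state_n + (h/2)·(k1 + k2).
0.700000: (1.300000, 1.290000)
  k1 = (1.283359, -1.677000)
  predictor → (1.659341, 0.820440)
  k2 = (1.652609, -1.361389)
  → (1.711036, 0.864625)
(p(0.98), q(0.98)) ≈ (1.7110, 0.8646)

1.7110, 0.8646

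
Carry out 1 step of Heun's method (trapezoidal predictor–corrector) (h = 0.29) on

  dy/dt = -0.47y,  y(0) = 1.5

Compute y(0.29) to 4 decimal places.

1.3095

Heun: k1 = f(t_n, y_n); k2 = f(t_n + h, y_n + h·k1); y_{n+1} = y_n + (h/2)·(k1 + k2).
t=0.000000, y=1.500000:
  k1 = f(0.000000, 1.500000) = -0.705000
  k2 = f(0.290000, 1.295550) = -0.608908
  y ← 1.500000 + (0.29/2)·(-0.705000 + (-0.608908)) = 1.309483
y(0.29) ≈ 1.3095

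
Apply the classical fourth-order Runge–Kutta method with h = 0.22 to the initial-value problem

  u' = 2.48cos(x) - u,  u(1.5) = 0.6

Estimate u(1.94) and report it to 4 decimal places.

RK4: k1 = f(x_n, u_n); k2 = f(x_n + h/2, u_n + (h/2)·k1); k3 = f(x_n + h/2, u_n + (h/2)·k2); k4 = f(x_n + h, u_n + h·k3); u_{n+1} = u_n + (h/6)·(k1 + 2k2 + 2k3 + k4).
x=1.500000, u=0.600000:
  k1 = f(1.500000, 0.600000) = -0.424572
  k2 = f(1.610000, 0.553297) = -0.650497
  k3 = f(1.610000, 0.528445) = -0.625646
  k4 = f(1.720000, 0.462358) = -0.831012
  u ← 0.600000 + (0.22/6)·(k1 + 2k2 + 2k3 + k4) = 0.460378
x=1.720000, u=0.460378:
  k1 = f(1.720000, 0.460378) = -0.829032
  k2 = f(1.830000, 0.369185) = -1.004836
  k3 = f(1.830000, 0.349846) = -0.985497
  k4 = f(1.940000, 0.243569) = -1.138533
  u ← 0.460378 + (0.22/6)·(k1 + 2k2 + 2k3 + k4) = 0.242276
u(1.94) ≈ 0.2423

0.2423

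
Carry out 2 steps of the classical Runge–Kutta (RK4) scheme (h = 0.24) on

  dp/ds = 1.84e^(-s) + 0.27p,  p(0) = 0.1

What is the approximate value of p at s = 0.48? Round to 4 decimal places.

0.8666

RK4: k1 = f(s_n, p_n); k2 = f(s_n + h/2, p_n + (h/2)·k1); k3 = f(s_n + h/2, p_n + (h/2)·k2); k4 = f(s_n + h, p_n + h·k3); p_{n+1} = p_n + (h/6)·(k1 + 2k2 + 2k3 + k4).
s=0.000000, p=0.100000:
  k1 = f(0.000000, 0.100000) = 1.867000
  k2 = f(0.120000, 0.324040) = 1.719424
  k3 = f(0.120000, 0.306331) = 1.714643
  k4 = f(0.240000, 0.511514) = 1.585504
  p ← 0.100000 + (0.24/6)·(k1 + 2k2 + 2k3 + k4) = 0.512826
s=0.240000, p=0.512826:
  k1 = f(0.240000, 0.512826) = 1.585858
  k2 = f(0.360000, 0.703129) = 1.473569
  k3 = f(0.360000, 0.689654) = 1.469931
  k4 = f(0.480000, 0.865609) = 1.372276
  p ← 0.512826 + (0.24/6)·(k1 + 2k2 + 2k3 + k4) = 0.866631
p(0.48) ≈ 0.8666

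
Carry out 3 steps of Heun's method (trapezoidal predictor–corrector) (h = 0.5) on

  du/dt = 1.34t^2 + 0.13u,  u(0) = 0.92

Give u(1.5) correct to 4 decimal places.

Heun: k1 = f(t_n, u_n); k2 = f(t_n + h, u_n + h·k1); u_{n+1} = u_n + (h/2)·(k1 + k2).
t=0.000000, u=0.920000:
  k1 = f(0.000000, 0.920000) = 0.119600
  k2 = f(0.500000, 0.979800) = 0.462374
  u ← 0.920000 + (0.5/2)·(0.119600 + 0.462374) = 1.065494
t=0.500000, u=1.065494:
  k1 = f(0.500000, 1.065494) = 0.473514
  k2 = f(1.000000, 1.302251) = 1.509293
  u ← 1.065494 + (0.5/2)·(0.473514 + 1.509293) = 1.561195
t=1.000000, u=1.561195:
  k1 = f(1.000000, 1.561195) = 1.542955
  k2 = f(1.500000, 2.332673) = 3.318247
  u ← 1.561195 + (0.5/2)·(1.542955 + 3.318247) = 2.776496
u(1.5) ≈ 2.7765

2.7765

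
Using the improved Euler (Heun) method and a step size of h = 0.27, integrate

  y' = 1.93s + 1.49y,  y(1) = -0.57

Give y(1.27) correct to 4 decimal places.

-0.1492

Heun: k1 = f(s_n, y_n); k2 = f(s_n + h, y_n + h·k1); y_{n+1} = y_n + (h/2)·(k1 + k2).
s=1.000000, y=-0.570000:
  k1 = f(1.000000, -0.570000) = 1.080700
  k2 = f(1.270000, -0.278211) = 2.036566
  y ← -0.570000 + (0.27/2)·(1.080700 + 2.036566) = -0.149169
y(1.27) ≈ -0.1492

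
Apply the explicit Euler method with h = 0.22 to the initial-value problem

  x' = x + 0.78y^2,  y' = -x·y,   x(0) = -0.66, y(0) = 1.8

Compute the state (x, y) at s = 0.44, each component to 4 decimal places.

0.4251, 2.1744

Euler on (x,y): x_{n+1} = x_n + h·x', y_{n+1} = y_n + h·y'.
0.000000: (-0.660000, 1.800000); f=(1.867200, 1.188000) → (-0.249216, 2.061360)
0.220000: (-0.249216, 2.061360); f=(3.065164, 0.513724) → (0.425120, 2.174379)
(x(0.44), y(0.44)) ≈ (0.4251, 2.1744)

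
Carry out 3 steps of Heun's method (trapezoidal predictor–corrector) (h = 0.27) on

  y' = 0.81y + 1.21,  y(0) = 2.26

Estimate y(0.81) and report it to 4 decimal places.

Heun: k1 = f(t_n, y_n); k2 = f(t_n + h, y_n + h·k1); y_{n+1} = y_n + (h/2)·(k1 + k2).
t=0.000000, y=2.260000:
  k1 = f(0.000000, 2.260000) = 3.040600
  k2 = f(0.270000, 3.080962) = 3.705579
  y ← 2.260000 + (0.27/2)·(3.040600 + 3.705579) = 3.170734
t=0.270000, y=3.170734:
  k1 = f(0.270000, 3.170734) = 3.778295
  k2 = f(0.540000, 4.190874) = 4.604608
  y ← 3.170734 + (0.27/2)·(3.778295 + 4.604608) = 4.302426
t=0.540000, y=4.302426:
  k1 = f(0.540000, 4.302426) = 4.694965
  k2 = f(0.810000, 5.570067) = 5.721754
  y ← 4.302426 + (0.27/2)·(4.694965 + 5.721754) = 5.708683
y(0.81) ≈ 5.7087

5.7087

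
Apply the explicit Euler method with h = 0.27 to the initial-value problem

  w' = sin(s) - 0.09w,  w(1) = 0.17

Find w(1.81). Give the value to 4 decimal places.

Euler: w_{n+1} = w_n + h·f(s_n, w_n).
s=1.000000, w=0.170000: f=0.826171 → w ← 0.170000 + 0.27·0.826171 = 0.393066
s=1.270000, w=0.393066: f=0.919725 → w ← 0.393066 + 0.27·0.919725 = 0.641392
s=1.540000, w=0.641392: f=0.941801 → w ← 0.641392 + 0.27·0.941801 = 0.895678
w(1.81) ≈ 0.8957

0.8957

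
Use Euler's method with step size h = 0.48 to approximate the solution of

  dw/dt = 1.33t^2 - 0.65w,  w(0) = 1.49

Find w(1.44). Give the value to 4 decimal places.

Euler: w_{n+1} = w_n + h·f(t_n, w_n).
t=0.000000, w=1.490000: f=-0.968500 → w ← 1.490000 + 0.48·(-0.968500) = 1.025120
t=0.480000, w=1.025120: f=-0.359896 → w ← 1.025120 + 0.48·(-0.359896) = 0.852370
t=0.960000, w=0.852370: f=0.671688 → w ← 0.852370 + 0.48·0.671688 = 1.174780
w(1.44) ≈ 1.1748

1.1748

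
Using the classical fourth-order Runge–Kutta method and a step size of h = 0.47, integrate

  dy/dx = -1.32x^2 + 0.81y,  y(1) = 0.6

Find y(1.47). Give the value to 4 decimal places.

-0.2595

RK4: k1 = f(x_n, y_n); k2 = f(x_n + h/2, y_n + (h/2)·k1); k3 = f(x_n + h/2, y_n + (h/2)·k2); k4 = f(x_n + h, y_n + h·k3); y_{n+1} = y_n + (h/6)·(k1 + 2k2 + 2k3 + k4).
x=1.000000, y=0.600000:
  k1 = f(1.000000, 0.600000) = -0.834000
  k2 = f(1.235000, 0.404010) = -1.686049
  k3 = f(1.235000, 0.203779) = -1.848236
  k4 = f(1.470000, -0.268671) = -3.070012
  y ← 0.600000 + (0.47/6)·(k1 + 2k2 + 2k3 + k4) = -0.259519
y(1.47) ≈ -0.2595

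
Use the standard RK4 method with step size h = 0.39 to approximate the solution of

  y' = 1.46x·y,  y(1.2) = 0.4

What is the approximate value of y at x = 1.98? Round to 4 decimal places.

2.4321

RK4: k1 = f(x_n, y_n); k2 = f(x_n + h/2, y_n + (h/2)·k1); k3 = f(x_n + h/2, y_n + (h/2)·k2); k4 = f(x_n + h, y_n + h·k3); y_{n+1} = y_n + (h/6)·(k1 + 2k2 + 2k3 + k4).
x=1.200000, y=0.400000:
  k1 = f(1.200000, 0.400000) = 0.700800
  k2 = f(1.395000, 0.536656) = 1.093007
  k3 = f(1.395000, 0.613136) = 1.248775
  k4 = f(1.590000, 0.887022) = 2.059133
  y ← 0.400000 + (0.39/6)·(k1 + 2k2 + 2k3 + k4) = 0.883827
x=1.590000, y=0.883827:
  k1 = f(1.590000, 0.883827) = 2.051717
  k2 = f(1.785000, 1.283912) = 3.346003
  k3 = f(1.785000, 1.536298) = 4.003746
  k4 = f(1.980000, 2.445288) = 7.068840
  y ← 0.883827 + (0.39/6)·(k1 + 2k2 + 2k3 + k4) = 2.432131
y(1.98) ≈ 2.4321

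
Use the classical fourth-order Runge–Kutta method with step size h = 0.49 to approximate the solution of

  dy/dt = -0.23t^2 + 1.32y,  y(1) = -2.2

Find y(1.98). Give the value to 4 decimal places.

RK4: k1 = f(t_n, y_n); k2 = f(t_n + h/2, y_n + (h/2)·k1); k3 = f(t_n + h/2, y_n + (h/2)·k2); k4 = f(t_n + h, y_n + h·k3); y_{n+1} = y_n + (h/6)·(k1 + 2k2 + 2k3 + k4).
t=1.000000, y=-2.200000:
  k1 = f(1.000000, -2.200000) = -3.134000
  k2 = f(1.245000, -2.967830) = -4.274041
  k3 = f(1.245000, -3.247140) = -4.642731
  k4 = f(1.490000, -4.474938) = -6.417541
  y ← -2.200000 + (0.49/6)·(k1 + 2k2 + 2k3 + k4) = -4.436449
t=1.490000, y=-4.436449:
  k1 = f(1.490000, -4.436449) = -6.366735
  k2 = f(1.735000, -5.996299) = -8.607466
  k3 = f(1.735000, -6.545278) = -9.332118
  k4 = f(1.980000, -9.009187) = -12.793818
  y ← -4.436449 + (0.49/6)·(k1 + 2k2 + 2k3 + k4) = -8.931359
y(1.98) ≈ -8.9314

-8.9314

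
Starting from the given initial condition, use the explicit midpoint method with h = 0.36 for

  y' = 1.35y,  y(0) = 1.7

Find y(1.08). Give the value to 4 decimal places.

7.0168

Midpoint: k1 = f(x_n, y_n); k2 = f(x_n + h/2, y_n + (h/2)·k1); y_{n+1} = y_n + h·k2.
x=0.000000, y=1.700000:
  k1 = f(0.000000, 1.700000) = 2.295000
  k2 = f(0.180000, 2.113100) = 2.852685
  y ← 1.700000 + 0.36·2.852685 = 2.726967
x=0.360000, y=2.726967:
  k1 = f(0.360000, 2.726967) = 3.681405
  k2 = f(0.540000, 3.389619) = 4.575986
  y ← 2.726967 + 0.36·4.575986 = 4.374322
x=0.720000, y=4.374322:
  k1 = f(0.720000, 4.374322) = 5.905334
  k2 = f(0.900000, 5.437282) = 7.340330
  y ← 4.374322 + 0.36·7.340330 = 7.016841
y(1.08) ≈ 7.0168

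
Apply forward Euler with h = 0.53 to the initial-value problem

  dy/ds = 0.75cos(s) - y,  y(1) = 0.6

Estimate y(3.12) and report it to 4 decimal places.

Euler: y_{n+1} = y_n + h·f(s_n, y_n).
s=1.000000, y=0.600000: f=-0.194773 → y ← 0.600000 + 0.53·(-0.194773) = 0.496770
s=1.530000, y=0.496770: f=-0.466181 → y ← 0.496770 + 0.53·(-0.466181) = 0.249694
s=2.060000, y=0.249694: f=-0.602136 → y ← 0.249694 + 0.53·(-0.602136) = -0.069438
s=2.590000, y=-0.069438: f=-0.569330 → y ← -0.069438 + 0.53·(-0.569330) = -0.371183
y(3.12) ≈ -0.3712

-0.3712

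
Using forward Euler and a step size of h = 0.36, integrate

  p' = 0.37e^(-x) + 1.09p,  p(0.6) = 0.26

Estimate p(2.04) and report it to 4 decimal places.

Euler: p_{n+1} = p_n + h·f(x_n, p_n).
x=0.600000, p=0.260000: f=0.486460 → p ← 0.260000 + 0.36·0.486460 = 0.435126
x=0.960000, p=0.435126: f=0.615957 → p ← 0.435126 + 0.36·0.615957 = 0.656870
x=1.320000, p=0.656870: f=0.814829 → p ← 0.656870 + 0.36·0.814829 = 0.950209
x=1.680000, p=0.950209: f=1.104686 → p ← 0.950209 + 0.36·1.104686 = 1.347896
p(2.04) ≈ 1.3479

1.3479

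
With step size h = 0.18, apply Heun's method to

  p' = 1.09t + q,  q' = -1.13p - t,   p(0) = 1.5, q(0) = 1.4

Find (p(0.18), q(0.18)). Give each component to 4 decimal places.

1.7422, 1.0531

Heun on (p,q): k1 = f(t_n, state_n); k2 = f(t_n + h, state_n + h·k1); state_{n+1} = state_n + (h/2)·(k1 + k2).
0.000000: (1.500000, 1.400000)
  k1 = (1.400000, -1.695000)
  predictor → (1.752000, 1.094900)
  k2 = (1.291100, -2.159760)
  → (1.742199, 1.053072)
(p(0.18), q(0.18)) ≈ (1.7422, 1.0531)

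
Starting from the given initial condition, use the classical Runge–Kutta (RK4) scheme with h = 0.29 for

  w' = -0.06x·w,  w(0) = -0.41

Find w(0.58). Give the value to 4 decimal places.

RK4: k1 = f(x_n, w_n); k2 = f(x_n + h/2, w_n + (h/2)·k1); k3 = f(x_n + h/2, w_n + (h/2)·k2); k4 = f(x_n + h, w_n + h·k3); w_{n+1} = w_n + (h/6)·(k1 + 2k2 + 2k3 + k4).
x=0.000000, w=-0.410000:
  k1 = f(0.000000, -0.410000) = 0.000000
  k2 = f(0.145000, -0.410000) = 0.003567
  k3 = f(0.145000, -0.409483) = 0.003563
  k4 = f(0.290000, -0.408967) = 0.007116
  w ← -0.410000 + (0.29/6)·(k1 + 2k2 + 2k3 + k4) = -0.408967
x=0.290000, w=-0.408967:
  k1 = f(0.290000, -0.408967) = 0.007116
  k2 = f(0.435000, -0.407935) = 0.010647
  k3 = f(0.435000, -0.407423) = 0.010634
  k4 = f(0.580000, -0.405883) = 0.014125
  w ← -0.408967 + (0.29/6)·(k1 + 2k2 + 2k3 + k4) = -0.405883
w(0.58) ≈ -0.4059

-0.4059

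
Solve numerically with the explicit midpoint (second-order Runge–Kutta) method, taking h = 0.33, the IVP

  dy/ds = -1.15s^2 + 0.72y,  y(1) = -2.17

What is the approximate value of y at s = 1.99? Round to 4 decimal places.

-7.8617

Midpoint: k1 = f(s_n, y_n); k2 = f(s_n + h/2, y_n + (h/2)·k1); y_{n+1} = y_n + h·k2.
s=1.000000, y=-2.170000:
  k1 = f(1.000000, -2.170000) = -2.712400
  k2 = f(1.165000, -2.617546) = -3.445442
  y ← -2.170000 + 0.33·(-3.445442) = -3.306996
s=1.330000, y=-3.306996:
  k1 = f(1.330000, -3.306996) = -4.415272
  k2 = f(1.495000, -4.035516) = -5.475850
  y ← -3.306996 + 0.33·(-5.475850) = -5.114026
s=1.660000, y=-5.114026:
  k1 = f(1.660000, -5.114026) = -6.851039
  k2 = f(1.825000, -6.244448) = -8.326221
  y ← -5.114026 + 0.33·(-8.326221) = -7.861679
y(1.99) ≈ -7.8617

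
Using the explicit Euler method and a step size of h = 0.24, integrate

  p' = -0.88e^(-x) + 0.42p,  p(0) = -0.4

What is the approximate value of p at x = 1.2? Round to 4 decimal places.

-1.5307

Euler: p_{n+1} = p_n + h·f(x_n, p_n).
x=0.000000, p=-0.400000: f=-1.048000 → p ← -0.400000 + 0.24·(-1.048000) = -0.651520
x=0.240000, p=-0.651520: f=-0.965871 → p ← -0.651520 + 0.24·(-0.965871) = -0.883329
x=0.480000, p=-0.883329: f=-0.915528 → p ← -0.883329 + 0.24·(-0.915528) = -1.103056
x=0.720000, p=-1.103056: f=-0.891625 → p ← -1.103056 + 0.24·(-0.891625) = -1.317046
x=0.960000, p=-1.317046: f=-0.890105 → p ← -1.317046 + 0.24·(-0.890105) = -1.530671
p(1.2) ≈ -1.5307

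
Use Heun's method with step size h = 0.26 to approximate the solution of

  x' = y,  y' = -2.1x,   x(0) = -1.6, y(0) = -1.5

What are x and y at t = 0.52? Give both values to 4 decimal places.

Heun on (x,y): k1 = f(t_n, state_n); k2 = f(t_n + h, state_n + h·k1); state_{n+1} = state_n + (h/2)·(k1 + k2).
0.000000: (-1.600000, -1.500000)
  k1 = (-1.500000, 3.360000)
  predictor → (-1.990000, -0.626400)
  k2 = (-0.626400, 4.179000)
  → (-1.876432, -0.519930)
0.260000: (-1.876432, -0.519930)
  k1 = (-0.519930, 3.940507)
  predictor → (-2.011614, 0.504602)
  k2 = (0.504602, 4.224389)
  → (-1.878425, 0.541507)
(x(0.52), y(0.52)) ≈ (-1.8784, 0.5415)

-1.8784, 0.5415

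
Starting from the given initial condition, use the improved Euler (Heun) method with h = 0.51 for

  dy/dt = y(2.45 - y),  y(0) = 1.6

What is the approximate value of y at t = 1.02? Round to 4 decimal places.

2.2420

Heun: k1 = f(t_n, y_n); k2 = f(t_n + h, y_n + h·k1); y_{n+1} = y_n + (h/2)·(k1 + k2).
t=0.000000, y=1.600000:
  k1 = f(0.000000, 1.600000) = 1.360000
  k2 = f(0.510000, 2.293600) = 0.358719
  y ← 1.600000 + (0.51/2)·(1.360000 + 0.358719) = 2.038273
t=0.510000, y=2.038273:
  k1 = f(0.510000, 2.038273) = 0.839211
  k2 = f(1.020000, 2.466271) = -0.040129
  y ← 2.038273 + (0.51/2)·(0.839211 + (-0.040129)) = 2.242039
y(1.02) ≈ 2.2420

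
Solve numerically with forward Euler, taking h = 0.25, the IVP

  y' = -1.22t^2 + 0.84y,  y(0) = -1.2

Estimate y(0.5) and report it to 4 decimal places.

-1.7760

Euler: y_{n+1} = y_n + h·f(t_n, y_n).
t=0.000000, y=-1.200000: f=-1.008000 → y ← -1.200000 + 0.25·(-1.008000) = -1.452000
t=0.250000, y=-1.452000: f=-1.295930 → y ← -1.452000 + 0.25·(-1.295930) = -1.775983
y(0.5) ≈ -1.7760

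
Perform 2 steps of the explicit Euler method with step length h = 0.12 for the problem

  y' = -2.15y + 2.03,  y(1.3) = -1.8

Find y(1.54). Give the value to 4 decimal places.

Euler: y_{n+1} = y_n + h·f(x_n, y_n).
x=1.300000, y=-1.800000: f=5.900000 → y ← -1.800000 + 0.12·5.900000 = -1.092000
x=1.420000, y=-1.092000: f=4.377800 → y ← -1.092000 + 0.12·4.377800 = -0.566664
y(1.54) ≈ -0.5667

-0.5667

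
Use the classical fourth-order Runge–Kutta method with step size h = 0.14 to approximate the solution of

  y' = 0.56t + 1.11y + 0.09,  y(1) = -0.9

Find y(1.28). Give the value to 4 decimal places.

RK4: k1 = f(t_n, y_n); k2 = f(t_n + h/2, y_n + (h/2)·k1); k3 = f(t_n + h/2, y_n + (h/2)·k2); k4 = f(t_n + h, y_n + h·k3); y_{n+1} = y_n + (h/6)·(k1 + 2k2 + 2k3 + k4).
t=1.000000, y=-0.900000:
  k1 = f(1.000000, -0.900000) = -0.349000
  k2 = f(1.070000, -0.924430) = -0.336917
  k3 = f(1.070000, -0.923584) = -0.335978
  k4 = f(1.140000, -0.947037) = -0.322811
  y ← -0.900000 + (0.14/6)·(k1 + 2k2 + 2k3 + k4) = -0.947077
t=1.140000, y=-0.947077:
  k1 = f(1.140000, -0.947077) = -0.322856
  k2 = f(1.210000, -0.969677) = -0.308742
  k3 = f(1.210000, -0.968689) = -0.307645
  k4 = f(1.280000, -0.990148) = -0.292264
  y ← -0.947077 + (0.14/6)·(k1 + 2k2 + 2k3 + k4) = -0.990195
y(1.28) ≈ -0.9902

-0.9902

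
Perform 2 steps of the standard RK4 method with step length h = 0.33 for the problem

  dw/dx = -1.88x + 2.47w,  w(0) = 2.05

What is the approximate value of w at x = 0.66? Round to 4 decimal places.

9.6753

RK4: k1 = f(x_n, w_n); k2 = f(x_n + h/2, w_n + (h/2)·k1); k3 = f(x_n + h/2, w_n + (h/2)·k2); k4 = f(x_n + h, w_n + h·k3); w_{n+1} = w_n + (h/6)·(k1 + 2k2 + 2k3 + k4).
x=0.000000, w=2.050000:
  k1 = f(0.000000, 2.050000) = 5.063500
  k2 = f(0.165000, 2.885477) = 6.816929
  k3 = f(0.165000, 3.174793) = 7.531540
  k4 = f(0.330000, 4.535408) = 10.582058
  w ← 2.050000 + (0.33/6)·(k1 + 2k2 + 2k3 + k4) = 4.488837
x=0.330000, w=4.488837:
  k1 = f(0.330000, 4.488837) = 10.467028
  k2 = f(0.495000, 6.215897) = 14.422665
  k3 = f(0.495000, 6.868577) = 16.034785
  k4 = f(0.660000, 9.780316) = 22.916582
  w ← 4.488837 + (0.33/6)·(k1 + 2k2 + 2k3 + k4) = 9.675255
w(0.66) ≈ 9.6753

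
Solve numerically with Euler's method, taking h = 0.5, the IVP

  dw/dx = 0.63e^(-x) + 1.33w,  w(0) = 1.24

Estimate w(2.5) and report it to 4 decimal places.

19.6506

Euler: w_{n+1} = w_n + h·f(x_n, w_n).
x=0.000000, w=1.240000: f=2.279200 → w ← 1.240000 + 0.5·2.279200 = 2.379600
x=0.500000, w=2.379600: f=3.546982 → w ← 2.379600 + 0.5·3.546982 = 4.153091
x=1.000000, w=4.153091: f=5.755375 → w ← 4.153091 + 0.5·5.755375 = 7.030779
x=1.500000, w=7.030779: f=9.491508 → w ← 7.030779 + 0.5·9.491508 = 11.776533
x=2.000000, w=11.776533: f=15.748050 → w ← 11.776533 + 0.5·15.748050 = 19.650558
w(2.5) ≈ 19.6506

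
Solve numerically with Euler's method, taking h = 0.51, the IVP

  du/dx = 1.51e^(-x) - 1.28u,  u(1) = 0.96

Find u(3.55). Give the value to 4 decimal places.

Euler: u_{n+1} = u_n + h·f(x_n, u_n).
x=1.000000, u=0.960000: f=-0.673302 → u ← 0.960000 + 0.51·(-0.673302) = 0.616616
x=1.510000, u=0.616616: f=-0.455694 → u ← 0.616616 + 0.51·(-0.455694) = 0.384212
x=2.020000, u=0.384212: f=-0.291481 → u ← 0.384212 + 0.51·(-0.291481) = 0.235556
x=2.530000, u=0.235556: f=-0.181227 → u ← 0.235556 + 0.51·(-0.181227) = 0.143131
x=3.040000, u=0.143131: f=-0.110976 → u ← 0.143131 + 0.51·(-0.110976) = 0.086533
u(3.55) ≈ 0.0865

0.0865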